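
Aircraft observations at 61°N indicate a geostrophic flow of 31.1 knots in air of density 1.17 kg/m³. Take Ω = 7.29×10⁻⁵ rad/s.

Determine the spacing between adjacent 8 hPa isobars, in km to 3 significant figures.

Coriolis parameter at 61°N:
f = 2Ω sin φ = 2 × 7.29×10⁻⁵ × sin 61° = 1.28×10⁻⁴ s⁻¹
Wind speed in SI: 31.1 knots = 16.0 m/s
Geostrophic balance rearranged: |∂P/∂n| = f ρ V_g
|∂P/∂n| = 1.28×10⁻⁴ × 1.17 × 16.0 = 2.39×10⁻³ Pa/m
Isobar spacing: Δn = ΔP/|∂P/∂n| = 800 Pa / 2.39×10⁻³ Pa/m = 335142 m ≈ 335 km

335 km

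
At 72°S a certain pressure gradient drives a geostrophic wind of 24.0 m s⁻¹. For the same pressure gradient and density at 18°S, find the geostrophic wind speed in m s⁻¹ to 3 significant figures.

73.9 m s⁻¹

With the same pressure gradient and density, V_g ∝ 1/f ∝ 1/sin φ.
V₂ = V₁ · sin φ₁ / sin φ₂ = 24.0 × sin 72° / sin 18°
V₂ = 24.0 × 0.9511/0.3090 = 73.9 m s⁻¹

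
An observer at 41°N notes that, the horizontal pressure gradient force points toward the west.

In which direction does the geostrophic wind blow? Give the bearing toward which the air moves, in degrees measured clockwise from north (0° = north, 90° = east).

The pressure-gradient force points toward the west (bearing 270°).
Geostrophic balance: in the Northern Hemisphere the Coriolis force deflects motion to the right, so the geostrophic wind blows 90° to the right of the pressure-gradient force (low pressure on the left).
Rotating 270° by 90° clockwise gives 000° — the wind blows toward the north.

000°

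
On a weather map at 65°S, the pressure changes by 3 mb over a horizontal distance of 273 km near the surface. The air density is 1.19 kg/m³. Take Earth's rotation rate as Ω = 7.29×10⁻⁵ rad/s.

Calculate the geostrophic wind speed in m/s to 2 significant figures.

Coriolis parameter at 65°S:
f = 2Ω sin φ = 2 × 7.29×10⁻⁵ × sin 65° = 1.32×10⁻⁴ s⁻¹
Pressure gradient: |∂P/∂n| = 300 Pa / 273000 m = 1.10×10⁻³ Pa/m
Geostrophic balance (pressure-gradient force = Coriolis force):
V_g = (1/(fρ)) |∂P/∂n| = 1.10×10⁻³ / (1.32×10⁻⁴ × 1.19) = 6.99 m/s

7.0 m/s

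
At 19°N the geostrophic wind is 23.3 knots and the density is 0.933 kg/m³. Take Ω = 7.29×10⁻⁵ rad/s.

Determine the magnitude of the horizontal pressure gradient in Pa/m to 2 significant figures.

Coriolis parameter at 19°N:
f = 2Ω sin φ = 2 × 7.29×10⁻⁵ × sin 19° = 4.75×10⁻⁵ s⁻¹
Wind speed in SI: 23.3 knots = 12.0 m/s
Geostrophic balance rearranged: |∂P/∂n| = f ρ V_g
|∂P/∂n| = 4.75×10⁻⁵ × 0.933 × 12.0 = 5.31×10⁻⁴ Pa/m

5.3×10⁻⁴ Pa/m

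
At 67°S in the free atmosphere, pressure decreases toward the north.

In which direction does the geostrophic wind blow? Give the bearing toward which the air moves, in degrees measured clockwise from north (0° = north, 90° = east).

270°

The pressure-gradient force points toward the north (bearing 000°).
Geostrophic balance: in the Southern Hemisphere the Coriolis force deflects motion to the left, so the geostrophic wind blows 90° to the left of the pressure-gradient force (low pressure on the right).
Rotating 000° by 90° counterclockwise gives 270° — the wind blows toward the west.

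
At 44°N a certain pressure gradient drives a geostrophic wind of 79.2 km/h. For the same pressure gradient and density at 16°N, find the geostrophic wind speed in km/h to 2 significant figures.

200 km/h

With the same pressure gradient and density, V_g ∝ 1/f ∝ 1/sin φ.
V₂ = V₁ · sin φ₁ / sin φ₂ = 79.2 × sin 44° / sin 16°
V₂ = 79.2 × 0.6947/0.2756 = 200 km/h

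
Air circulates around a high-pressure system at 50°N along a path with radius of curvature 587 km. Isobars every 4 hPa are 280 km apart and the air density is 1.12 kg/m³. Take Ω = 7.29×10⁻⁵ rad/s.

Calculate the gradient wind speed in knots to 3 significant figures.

28.6 knots

Coriolis parameter at 50°N:
f = 2Ω sin φ = 2 × 7.29×10⁻⁵ × sin 50° = 1.12×10⁻⁴ s⁻¹
Pressure gradient: |∂P/∂n| = 400 Pa / 280000 m = 1.43×10⁻³ Pa/m
Geostrophic speed: V_g = |∂P/∂n|/(fρ) = 1.43×10⁻³/(1.12×10⁻⁴ × 1.12) = 11.4 m/s
Around a high, pressure-gradient force acts outward with centrifugal, so Coriolis balances both:
fV = (1/ρ)|∂P/∂n| + V²/R  →  V² − fR·V + fR·V_g = 0
With fR = 1.12×10⁻⁴ × 587×10³ m = 65.6 m/s:
V = [fR − √((fR)² − 4 fR V_g)]/2 = [65.6 − √(65.6² − 4×65.6×11.4)]/2 = 14.7 m/s
Supergeostrophic (V > V_g = 11.4 m/s), as expected around a high.
Converting: 14.7 m/s × 1.944 = 28.6 knots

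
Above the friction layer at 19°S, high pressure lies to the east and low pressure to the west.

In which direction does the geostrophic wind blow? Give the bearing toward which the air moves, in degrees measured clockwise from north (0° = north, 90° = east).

The pressure-gradient force points toward the west (bearing 270°).
Geostrophic balance: in the Southern Hemisphere the Coriolis force deflects motion to the left, so the geostrophic wind blows 90° to the left of the pressure-gradient force (low pressure on the right).
Rotating 270° by 90° counterclockwise gives 180° — the wind blows toward the south.

180°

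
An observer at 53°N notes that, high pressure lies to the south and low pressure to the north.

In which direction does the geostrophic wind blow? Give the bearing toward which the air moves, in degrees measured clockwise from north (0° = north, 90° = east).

The pressure-gradient force points toward the north (bearing 000°).
Geostrophic balance: in the Northern Hemisphere the Coriolis force deflects motion to the right, so the geostrophic wind blows 90° to the right of the pressure-gradient force (low pressure on the left).
Rotating 000° by 90° clockwise gives 090° — the wind blows toward the east.

090°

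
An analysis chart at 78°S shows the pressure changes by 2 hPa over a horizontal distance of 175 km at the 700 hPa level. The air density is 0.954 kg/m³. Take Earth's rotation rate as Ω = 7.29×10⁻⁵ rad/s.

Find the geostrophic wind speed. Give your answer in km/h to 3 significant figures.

Coriolis parameter at 78°S:
f = 2Ω sin φ = 2 × 7.29×10⁻⁵ × sin 78° = 1.43×10⁻⁴ s⁻¹
Pressure gradient: |∂P/∂n| = 200 Pa / 175000 m = 1.14×10⁻³ Pa/m
Geostrophic balance (pressure-gradient force = Coriolis force):
V_g = (1/(fρ)) |∂P/∂n| = 1.14×10⁻³ / (1.43×10⁻⁴ × 0.954) = 8.40 m/s
Converting: 8.40 m/s × 3.6 = 30.2 km/h

30.2 km/h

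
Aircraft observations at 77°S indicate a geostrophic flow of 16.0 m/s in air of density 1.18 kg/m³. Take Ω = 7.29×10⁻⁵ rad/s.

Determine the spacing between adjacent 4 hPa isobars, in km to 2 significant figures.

150 km

Coriolis parameter at 77°S:
f = 2Ω sin φ = 2 × 7.29×10⁻⁵ × sin 77° = 1.42×10⁻⁴ s⁻¹
Geostrophic balance rearranged: |∂P/∂n| = f ρ V_g
|∂P/∂n| = 1.42×10⁻⁴ × 1.18 × 16.0 = 2.68×10⁻³ Pa/m
Isobar spacing: Δn = ΔP/|∂P/∂n| = 400 Pa / 2.68×10⁻³ Pa/m = 149134 m ≈ 150 km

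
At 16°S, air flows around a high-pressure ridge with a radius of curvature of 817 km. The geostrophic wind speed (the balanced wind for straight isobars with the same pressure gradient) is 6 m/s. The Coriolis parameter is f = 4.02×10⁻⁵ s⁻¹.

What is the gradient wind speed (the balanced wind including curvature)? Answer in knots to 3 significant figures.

Around a high, pressure-gradient force acts outward with centrifugal, so Coriolis balances both:
fV = (1/ρ)|∂P/∂n| + V²/R  →  V² − fR·V + fR·V_g = 0
With fR = 4.02×10⁻⁵ × 817×10³ m = 32.8 m/s:
V = [fR − √((fR)² − 4 fR V_g)]/2 = [32.8 − √(32.8² − 4×32.8×6)]/2 = 7.9 m/s
Supergeostrophic (V > V_g = 6 m/s), as expected around a high.
Converting: 7.9 m/s × 1.944 = 15.4 knots

15.4 knots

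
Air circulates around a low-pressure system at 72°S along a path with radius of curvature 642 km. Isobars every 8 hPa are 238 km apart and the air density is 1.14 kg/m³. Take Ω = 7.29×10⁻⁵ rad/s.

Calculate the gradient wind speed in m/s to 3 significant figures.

Coriolis parameter at 72°S:
f = 2Ω sin φ = 2 × 7.29×10⁻⁵ × sin 72° = 1.39×10⁻⁴ s⁻¹
Pressure gradient: |∂P/∂n| = 800 Pa / 238000 m = 3.36×10⁻³ Pa/m
Geostrophic speed: V_g = |∂P/∂n|/(fρ) = 3.36×10⁻³/(1.39×10⁻⁴ × 1.14) = 21.3 m/s
Around a low, centrifugal force acts outward with Coriolis, so pressure-gradient force balances both:
(1/ρ)|∂P/∂n| = fV + V²/R  →  V² + fR·V − fR·V_g = 0
With fR = 1.39×10⁻⁴ × 642×10³ m = 89.0 m/s:
V = [−fR + √((fR)² + 4 fR V_g)]/2 = [−89.0 + √(89.0² + 4×89.0×21.3)]/2 = 17.7 m/s
Subgeostrophic (V < V_g = 21.3 m/s), as expected around a low.

17.7 m/s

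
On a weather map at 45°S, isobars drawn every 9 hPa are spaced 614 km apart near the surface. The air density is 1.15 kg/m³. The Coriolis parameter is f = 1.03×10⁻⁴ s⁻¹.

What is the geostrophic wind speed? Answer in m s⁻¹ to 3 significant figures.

12.4 m s⁻¹

Pressure gradient: |∂P/∂n| = 900 Pa / 614000 m = 1.47×10⁻³ Pa/m
Geostrophic balance (pressure-gradient force = Coriolis force):
V_g = (1/(fρ)) |∂P/∂n| = 1.47×10⁻³ / (1.03×10⁻⁴ × 1.15) = 12.4 m/s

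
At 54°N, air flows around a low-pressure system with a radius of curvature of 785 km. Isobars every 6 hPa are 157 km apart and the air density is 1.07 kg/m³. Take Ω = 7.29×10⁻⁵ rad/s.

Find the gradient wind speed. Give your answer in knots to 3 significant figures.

Coriolis parameter at 54°N:
f = 2Ω sin φ = 2 × 7.29×10⁻⁵ × sin 54° = 1.18×10⁻⁴ s⁻¹
Pressure gradient: |∂P/∂n| = 600 Pa / 157000 m = 3.82×10⁻³ Pa/m
Geostrophic speed: V_g = |∂P/∂n|/(fρ) = 3.82×10⁻³/(1.18×10⁻⁴ × 1.07) = 30.3 m/s
Around a low, centrifugal force acts outward with Coriolis, so pressure-gradient force balances both:
(1/ρ)|∂P/∂n| = fV + V²/R  →  V² + fR·V − fR·V_g = 0
With fR = 1.18×10⁻⁴ × 785×10³ m = 92.6 m/s:
V = [−fR + √((fR)² + 4 fR V_g)]/2 = [−92.6 + √(92.6² + 4×92.6×30.3)]/2 = 24 m/s
Subgeostrophic (V < V_g = 30.3 m/s), as expected around a low.
Converting: 24 m/s × 1.944 = 46.7 knots

46.7 knots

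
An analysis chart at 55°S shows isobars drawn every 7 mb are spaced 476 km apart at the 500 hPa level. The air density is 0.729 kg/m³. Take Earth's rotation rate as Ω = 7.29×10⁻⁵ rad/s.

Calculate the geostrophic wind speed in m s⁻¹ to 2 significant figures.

Coriolis parameter at 55°S:
f = 2Ω sin φ = 2 × 7.29×10⁻⁵ × sin 55° = 1.19×10⁻⁴ s⁻¹
Pressure gradient: |∂P/∂n| = 700 Pa / 476000 m = 1.47×10⁻³ Pa/m
Geostrophic balance (pressure-gradient force = Coriolis force):
V_g = (1/(fρ)) |∂P/∂n| = 1.47×10⁻³ / (1.19×10⁻⁴ × 0.729) = 16.9 m/s

17 m s⁻¹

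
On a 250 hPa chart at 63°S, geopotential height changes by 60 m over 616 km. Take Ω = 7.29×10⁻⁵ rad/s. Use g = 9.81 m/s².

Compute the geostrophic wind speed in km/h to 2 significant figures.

26 km/h

Coriolis parameter at 63°S:
f = 2Ω sin φ = 2 × 7.29×10⁻⁵ × sin 63° = 1.30×10⁻⁴ s⁻¹
Height gradient: |∂Z/∂n| = 60 m / 616000 m = 9.74×10⁻⁵
On a pressure surface, geostrophic balance gives V_g = (g/f)|∂Z/∂n|:
V_g = 9.81 × 9.74×10⁻⁵ / 1.30×10⁻⁴ = 7.36 m/s
Converting: 7.36 m/s × 3.6 = 26 km/h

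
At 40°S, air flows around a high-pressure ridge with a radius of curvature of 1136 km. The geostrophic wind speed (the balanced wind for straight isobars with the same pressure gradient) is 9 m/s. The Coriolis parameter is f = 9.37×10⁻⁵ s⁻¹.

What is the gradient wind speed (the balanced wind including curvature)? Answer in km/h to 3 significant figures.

35.7 km/h

Around a high, pressure-gradient force acts outward with centrifugal, so Coriolis balances both:
fV = (1/ρ)|∂P/∂n| + V²/R  →  V² − fR·V + fR·V_g = 0
With fR = 9.37×10⁻⁵ × 1136×10³ m = 106 m/s:
V = [fR − √((fR)² − 4 fR V_g)]/2 = [106 − √(106² − 4×106×9)]/2 = 9.93 m/s
Supergeostrophic (V > V_g = 9 m/s), as expected around a high.
Converting: 9.93 m/s × 3.6 = 35.7 km/h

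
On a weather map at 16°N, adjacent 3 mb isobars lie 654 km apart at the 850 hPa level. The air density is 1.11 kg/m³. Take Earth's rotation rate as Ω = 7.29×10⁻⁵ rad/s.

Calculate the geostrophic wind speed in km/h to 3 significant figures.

37.0 km/h

Coriolis parameter at 16°N:
f = 2Ω sin φ = 2 × 7.29×10⁻⁵ × sin 16° = 4.02×10⁻⁵ s⁻¹
Pressure gradient: |∂P/∂n| = 300 Pa / 654000 m = 4.59×10⁻⁴ Pa/m
Geostrophic balance (pressure-gradient force = Coriolis force):
V_g = (1/(fρ)) |∂P/∂n| = 4.59×10⁻⁴ / (4.02×10⁻⁵ × 1.11) = 10.3 m/s
Converting: 10.3 m/s × 3.6 = 37.0 km/h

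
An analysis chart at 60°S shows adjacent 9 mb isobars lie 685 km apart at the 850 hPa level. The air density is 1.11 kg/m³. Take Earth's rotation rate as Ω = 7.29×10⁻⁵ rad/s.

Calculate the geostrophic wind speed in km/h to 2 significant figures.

Coriolis parameter at 60°S:
f = 2Ω sin φ = 2 × 7.29×10⁻⁵ × sin 60° = 1.26×10⁻⁴ s⁻¹
Pressure gradient: |∂P/∂n| = 900 Pa / 685000 m = 1.31×10⁻³ Pa/m
Geostrophic balance (pressure-gradient force = Coriolis force):
V_g = (1/(fρ)) |∂P/∂n| = 1.31×10⁻³ / (1.26×10⁻⁴ × 1.11) = 9.37 m/s
Converting: 9.37 m/s × 3.6 = 34 km/h

34 km/h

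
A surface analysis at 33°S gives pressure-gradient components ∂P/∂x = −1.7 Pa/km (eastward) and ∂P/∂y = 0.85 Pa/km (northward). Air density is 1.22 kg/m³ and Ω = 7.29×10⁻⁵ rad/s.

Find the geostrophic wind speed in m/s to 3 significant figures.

19.6 m/s

Coriolis parameter at 33°S:
f = 2Ω sin φ = 2 × 7.29×10⁻⁵ × sin 33° = 7.94×10⁻⁵ s⁻¹
In the Southern Hemisphere f is negative: f = −7.94×10⁻⁵ s⁻¹.
Component geostrophic relations (x east, y north):
u_g = −(1/(fρ)) ∂P/∂y,  v_g = (1/(fρ)) ∂P/∂x
u_g = −(0.85×10⁻³)/(−7.94×10⁻⁵ × 1.22) = 8.77 m/s;  v_g = (−1.7×10⁻³)/(−7.94×10⁻⁵ × 1.22) = 17.5 m/s
|V_g| = √(u_g² + v_g²) = 19.6 m/s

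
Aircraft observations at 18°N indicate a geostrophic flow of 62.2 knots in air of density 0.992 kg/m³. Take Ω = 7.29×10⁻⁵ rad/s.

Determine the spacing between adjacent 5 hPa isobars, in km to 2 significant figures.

Coriolis parameter at 18°N:
f = 2Ω sin φ = 2 × 7.29×10⁻⁵ × sin 18° = 4.51×10⁻⁵ s⁻¹
Wind speed in SI: 62.2 knots = 32.0 m/s
Geostrophic balance rearranged: |∂P/∂n| = f ρ V_g
|∂P/∂n| = 4.51×10⁻⁵ × 0.992 × 32.0 = 1.43×10⁻³ Pa/m
Isobar spacing: Δn = ΔP/|∂P/∂n| = 500 Pa / 1.43×10⁻³ Pa/m = 349615 m ≈ 350 km

350 km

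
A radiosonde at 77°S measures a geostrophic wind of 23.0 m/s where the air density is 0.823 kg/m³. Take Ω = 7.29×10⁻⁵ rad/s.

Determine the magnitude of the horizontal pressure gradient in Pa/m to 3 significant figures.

Coriolis parameter at 77°S:
f = 2Ω sin φ = 2 × 7.29×10⁻⁵ × sin 77° = 1.42×10⁻⁴ s⁻¹
Geostrophic balance rearranged: |∂P/∂n| = f ρ V_g
|∂P/∂n| = 1.42×10⁻⁴ × 0.823 × 23.0 = 2.69×10⁻³ Pa/m

2.69×10⁻³ Pa/m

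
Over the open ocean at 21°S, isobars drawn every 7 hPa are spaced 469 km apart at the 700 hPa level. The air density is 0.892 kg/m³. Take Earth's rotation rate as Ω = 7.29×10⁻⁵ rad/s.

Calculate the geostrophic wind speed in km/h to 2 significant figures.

Coriolis parameter at 21°S:
f = 2Ω sin φ = 2 × 7.29×10⁻⁵ × sin 21° = 5.23×10⁻⁵ s⁻¹
Pressure gradient: |∂P/∂n| = 700 Pa / 469000 m = 1.49×10⁻³ Pa/m
Geostrophic balance (pressure-gradient force = Coriolis force):
V_g = (1/(fρ)) |∂P/∂n| = 1.49×10⁻³ / (5.23×10⁻⁵ × 0.892) = 32.0 m/s
Converting: 32.0 m/s × 3.6 = 120 km/h

120 km/h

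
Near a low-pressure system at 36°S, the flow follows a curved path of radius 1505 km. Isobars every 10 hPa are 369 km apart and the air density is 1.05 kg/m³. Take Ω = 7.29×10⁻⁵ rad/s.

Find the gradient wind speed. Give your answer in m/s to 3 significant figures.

Coriolis parameter at 36°S:
f = 2Ω sin φ = 2 × 7.29×10⁻⁵ × sin 36° = 8.57×10⁻⁵ s⁻¹
Pressure gradient: |∂P/∂n| = 1000 Pa / 369000 m = 2.71×10⁻³ Pa/m
Geostrophic speed: V_g = |∂P/∂n|/(fρ) = 2.71×10⁻³/(8.57×10⁻⁵ × 1.05) = 30.1 m/s
Around a low, centrifugal force acts outward with Coriolis, so pressure-gradient force balances both:
(1/ρ)|∂P/∂n| = fV + V²/R  →  V² + fR·V − fR·V_g = 0
With fR = 8.57×10⁻⁵ × 1505×10³ m = 129 m/s:
V = [−fR + √((fR)² + 4 fR V_g)]/2 = [−129 + √(129² + 4×129×30.1)]/2 = 25.2 m/s
Subgeostrophic (V < V_g = 30.1 m/s), as expected around a low.

25.2 m/s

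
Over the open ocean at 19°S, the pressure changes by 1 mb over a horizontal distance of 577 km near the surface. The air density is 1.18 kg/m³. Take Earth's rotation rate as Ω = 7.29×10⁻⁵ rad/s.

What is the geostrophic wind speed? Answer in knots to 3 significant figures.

6.01 knots

Coriolis parameter at 19°S:
f = 2Ω sin φ = 2 × 7.29×10⁻⁵ × sin 19° = 4.75×10⁻⁵ s⁻¹
Pressure gradient: |∂P/∂n| = 100 Pa / 577000 m = 1.73×10⁻⁴ Pa/m
Geostrophic balance (pressure-gradient force = Coriolis force):
V_g = (1/(fρ)) |∂P/∂n| = 1.73×10⁻⁴ / (4.75×10⁻⁵ × 1.18) = 3.09 m/s
Converting: 3.09 m/s × 1.944 = 6.01 knots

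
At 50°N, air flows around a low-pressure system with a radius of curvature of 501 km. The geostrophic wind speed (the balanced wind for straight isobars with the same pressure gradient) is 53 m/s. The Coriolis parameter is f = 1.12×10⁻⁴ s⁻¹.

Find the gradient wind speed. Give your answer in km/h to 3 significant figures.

Around a low, centrifugal force acts outward with Coriolis, so pressure-gradient force balances both:
(1/ρ)|∂P/∂n| = fV + V²/R  →  V² + fR·V − fR·V_g = 0
With fR = 1.12×10⁻⁴ × 501×10³ m = 56.1 m/s:
V = [−fR + √((fR)² + 4 fR V_g)]/2 = [−56.1 + √(56.1² + 4×56.1×53)]/2 = 33.3 m/s
Subgeostrophic (V < V_g = 53 m/s), as expected around a low.
Converting: 33.3 m/s × 3.6 = 120 km/h

120 km/h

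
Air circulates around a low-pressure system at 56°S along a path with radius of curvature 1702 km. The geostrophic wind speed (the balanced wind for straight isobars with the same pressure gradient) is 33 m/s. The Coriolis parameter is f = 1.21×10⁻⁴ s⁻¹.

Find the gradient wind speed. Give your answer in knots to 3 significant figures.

56.2 knots

Around a low, centrifugal force acts outward with Coriolis, so pressure-gradient force balances both:
(1/ρ)|∂P/∂n| = fV + V²/R  →  V² + fR·V − fR·V_g = 0
With fR = 1.21×10⁻⁴ × 1702×10³ m = 206 m/s:
V = [−fR + √((fR)² + 4 fR V_g)]/2 = [−206 + √(206² + 4×206×33)]/2 = 28.9 m/s
Subgeostrophic (V < V_g = 33 m/s), as expected around a low.
Converting: 28.9 m/s × 1.944 = 56.2 knots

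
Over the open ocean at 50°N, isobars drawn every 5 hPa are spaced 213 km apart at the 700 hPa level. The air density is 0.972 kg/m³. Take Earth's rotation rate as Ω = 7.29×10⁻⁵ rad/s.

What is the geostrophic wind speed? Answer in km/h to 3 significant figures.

77.8 km/h

Coriolis parameter at 50°N:
f = 2Ω sin φ = 2 × 7.29×10⁻⁵ × sin 50° = 1.12×10⁻⁴ s⁻¹
Pressure gradient: |∂P/∂n| = 500 Pa / 213000 m = 2.35×10⁻³ Pa/m
Geostrophic balance (pressure-gradient force = Coriolis force):
V_g = (1/(fρ)) |∂P/∂n| = 2.35×10⁻³ / (1.12×10⁻⁴ × 0.972) = 21.6 m/s
Converting: 21.6 m/s × 3.6 = 77.8 km/h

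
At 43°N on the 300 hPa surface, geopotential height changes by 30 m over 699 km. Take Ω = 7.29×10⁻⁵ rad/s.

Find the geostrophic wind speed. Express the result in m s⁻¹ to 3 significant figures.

Coriolis parameter at 43°N:
f = 2Ω sin φ = 2 × 7.29×10⁻⁵ × sin 43° = 9.94×10⁻⁵ s⁻¹
Height gradient: |∂Z/∂n| = 30 m / 699000 m = 4.29×10⁻⁵
On a pressure surface, geostrophic balance gives V_g = (g/f)|∂Z/∂n|:
V_g = 9.81 × 4.29×10⁻⁵ / 9.94×10⁻⁵ = 4.23 m/s

4.23 m s⁻¹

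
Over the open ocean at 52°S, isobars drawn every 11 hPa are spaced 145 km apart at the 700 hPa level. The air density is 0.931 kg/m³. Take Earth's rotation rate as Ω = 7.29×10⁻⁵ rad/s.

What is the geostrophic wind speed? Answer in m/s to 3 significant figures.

70.9 m/s

Coriolis parameter at 52°S:
f = 2Ω sin φ = 2 × 7.29×10⁻⁵ × sin 52° = 1.15×10⁻⁴ s⁻¹
Pressure gradient: |∂P/∂n| = 1100 Pa / 145000 m = 7.59×10⁻³ Pa/m
Geostrophic balance (pressure-gradient force = Coriolis force):
V_g = (1/(fρ)) |∂P/∂n| = 7.59×10⁻³ / (1.15×10⁻⁴ × 0.931) = 70.9 m/s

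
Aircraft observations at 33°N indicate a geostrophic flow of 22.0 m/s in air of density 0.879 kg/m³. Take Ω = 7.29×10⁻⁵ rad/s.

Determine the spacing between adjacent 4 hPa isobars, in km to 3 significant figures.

260 km

Coriolis parameter at 33°N:
f = 2Ω sin φ = 2 × 7.29×10⁻⁵ × sin 33° = 7.94×10⁻⁵ s⁻¹
Geostrophic balance rearranged: |∂P/∂n| = f ρ V_g
|∂P/∂n| = 7.94×10⁻⁵ × 0.879 × 22.0 = 1.54×10⁻³ Pa/m
Isobar spacing: Δn = ΔP/|∂P/∂n| = 400 Pa / 1.54×10⁻³ Pa/m = 260485 m ≈ 260 km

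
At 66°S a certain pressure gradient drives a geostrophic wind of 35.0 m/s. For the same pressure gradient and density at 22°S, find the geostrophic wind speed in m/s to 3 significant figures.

With the same pressure gradient and density, V_g ∝ 1/f ∝ 1/sin φ.
V₂ = V₁ · sin φ₁ / sin φ₂ = 35.0 × sin 66° / sin 22°
V₂ = 35.0 × 0.9135/0.3746 = 85.4 m/s

85.4 m/s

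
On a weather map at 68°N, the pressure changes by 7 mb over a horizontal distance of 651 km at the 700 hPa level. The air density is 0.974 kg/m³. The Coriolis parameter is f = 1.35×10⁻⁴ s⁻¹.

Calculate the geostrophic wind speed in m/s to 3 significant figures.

8.18 m/s

Pressure gradient: |∂P/∂n| = 700 Pa / 651000 m = 1.08×10⁻³ Pa/m
Geostrophic balance (pressure-gradient force = Coriolis force):
V_g = (1/(fρ)) |∂P/∂n| = 1.08×10⁻³ / (1.35×10⁻⁴ × 0.974) = 8.18 m/s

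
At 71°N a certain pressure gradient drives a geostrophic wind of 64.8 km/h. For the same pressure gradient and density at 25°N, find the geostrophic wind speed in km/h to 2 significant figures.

With the same pressure gradient and density, V_g ∝ 1/f ∝ 1/sin φ.
V₂ = V₁ · sin φ₁ / sin φ₂ = 64.8 × sin 71° / sin 25°
V₂ = 64.8 × 0.9455/0.4226 = 140 km/h

140 km/h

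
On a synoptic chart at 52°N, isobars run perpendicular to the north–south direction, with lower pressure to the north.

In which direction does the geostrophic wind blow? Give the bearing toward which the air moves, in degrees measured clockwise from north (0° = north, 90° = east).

The pressure-gradient force points toward the north (bearing 000°).
Geostrophic balance: in the Northern Hemisphere the Coriolis force deflects motion to the right, so the geostrophic wind blows 90° to the right of the pressure-gradient force (low pressure on the left).
Rotating 000° by 90° clockwise gives 090° — the wind blows toward the east.

090°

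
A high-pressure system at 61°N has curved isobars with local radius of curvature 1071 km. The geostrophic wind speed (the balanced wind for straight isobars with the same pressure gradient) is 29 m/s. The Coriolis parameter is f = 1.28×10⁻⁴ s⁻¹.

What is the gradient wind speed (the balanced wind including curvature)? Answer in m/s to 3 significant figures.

Around a high, pressure-gradient force acts outward with centrifugal, so Coriolis balances both:
fV = (1/ρ)|∂P/∂n| + V²/R  →  V² − fR·V + fR·V_g = 0
With fR = 1.28×10⁻⁴ × 1071×10³ m = 137 m/s:
V = [fR − √((fR)² − 4 fR V_g)]/2 = [137 − √(137² − 4×137×29)]/2 = 41.7 m/s
Supergeostrophic (V > V_g = 29 m/s), as expected around a high.

41.7 m/s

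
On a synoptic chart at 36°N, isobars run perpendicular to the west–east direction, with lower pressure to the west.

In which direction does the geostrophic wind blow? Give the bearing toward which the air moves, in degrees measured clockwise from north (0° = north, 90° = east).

000°

The pressure-gradient force points toward the west (bearing 270°).
Geostrophic balance: in the Northern Hemisphere the Coriolis force deflects motion to the right, so the geostrophic wind blows 90° to the right of the pressure-gradient force (low pressure on the left).
Rotating 270° by 90° clockwise gives 000° — the wind blows toward the north.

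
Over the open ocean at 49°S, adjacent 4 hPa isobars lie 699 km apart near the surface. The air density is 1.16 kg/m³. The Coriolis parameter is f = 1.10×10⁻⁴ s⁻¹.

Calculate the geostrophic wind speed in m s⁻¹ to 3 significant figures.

Pressure gradient: |∂P/∂n| = 400 Pa / 699000 m = 5.72×10⁻⁴ Pa/m
Geostrophic balance (pressure-gradient force = Coriolis force):
V_g = (1/(fρ)) |∂P/∂n| = 5.72×10⁻⁴ / (1.10×10⁻⁴ × 1.16) = 4.48 m/s

4.48 m s⁻¹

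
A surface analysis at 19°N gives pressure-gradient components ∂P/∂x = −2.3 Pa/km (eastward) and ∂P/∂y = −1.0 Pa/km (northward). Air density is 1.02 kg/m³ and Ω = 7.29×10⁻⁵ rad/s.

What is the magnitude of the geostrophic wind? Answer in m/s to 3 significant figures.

51.8 m/s

Coriolis parameter at 19°N:
f = 2Ω sin φ = 2 × 7.29×10⁻⁵ × sin 19° = 4.75×10⁻⁵ s⁻¹
Component geostrophic relations (x east, y north):
u_g = −(1/(fρ)) ∂P/∂y,  v_g = (1/(fρ)) ∂P/∂x
u_g = −(−1.0×10⁻³)/(4.75×10⁻⁵ × 1.02) = 20.7 m/s;  v_g = (−2.3×10⁻³)/(4.75×10⁻⁵ × 1.02) = −47.5 m/s
|V_g| = √(u_g² + v_g²) = 51.8 m/s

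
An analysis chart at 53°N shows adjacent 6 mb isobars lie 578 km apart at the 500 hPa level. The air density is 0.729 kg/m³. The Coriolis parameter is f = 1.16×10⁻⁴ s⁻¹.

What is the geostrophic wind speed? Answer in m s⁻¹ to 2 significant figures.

12 m s⁻¹

Pressure gradient: |∂P/∂n| = 600 Pa / 578000 m = 1.04×10⁻³ Pa/m
Geostrophic balance (pressure-gradient force = Coriolis force):
V_g = (1/(fρ)) |∂P/∂n| = 1.04×10⁻³ / (1.16×10⁻⁴ × 0.729) = 12.3 m/s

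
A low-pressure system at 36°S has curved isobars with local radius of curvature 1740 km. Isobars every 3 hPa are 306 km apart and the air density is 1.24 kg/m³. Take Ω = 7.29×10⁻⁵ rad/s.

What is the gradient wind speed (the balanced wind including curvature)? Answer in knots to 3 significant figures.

16.9 knots

Coriolis parameter at 36°S:
f = 2Ω sin φ = 2 × 7.29×10⁻⁵ × sin 36° = 8.57×10⁻⁵ s⁻¹
Pressure gradient: |∂P/∂n| = 300 Pa / 306000 m = 9.80×10⁻⁴ Pa/m
Geostrophic speed: V_g = |∂P/∂n|/(fρ) = 9.80×10⁻⁴/(8.57×10⁻⁵ × 1.24) = 9.23 m/s
Around a low, centrifugal force acts outward with Coriolis, so pressure-gradient force balances both:
(1/ρ)|∂P/∂n| = fV + V²/R  →  V² + fR·V − fR·V_g = 0
With fR = 8.57×10⁻⁵ × 1740×10³ m = 149 m/s:
V = [−fR + √((fR)² + 4 fR V_g)]/2 = [−149 + √(149² + 4×149×9.23)]/2 = 8.72 m/s
Subgeostrophic (V < V_g = 9.23 m/s), as expected around a low.
Converting: 8.72 m/s × 1.944 = 16.9 knots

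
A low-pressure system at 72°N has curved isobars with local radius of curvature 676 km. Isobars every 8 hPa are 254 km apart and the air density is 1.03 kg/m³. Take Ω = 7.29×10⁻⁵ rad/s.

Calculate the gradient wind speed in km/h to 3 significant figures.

Coriolis parameter at 72°N:
f = 2Ω sin φ = 2 × 7.29×10⁻⁵ × sin 72° = 1.39×10⁻⁴ s⁻¹
Pressure gradient: |∂P/∂n| = 800 Pa / 254000 m = 3.15×10⁻³ Pa/m
Geostrophic speed: V_g = |∂P/∂n|/(fρ) = 3.15×10⁻³/(1.39×10⁻⁴ × 1.03) = 22.1 m/s
Around a low, centrifugal force acts outward with Coriolis, so pressure-gradient force balances both:
(1/ρ)|∂P/∂n| = fV + V²/R  →  V² + fR·V − fR·V_g = 0
With fR = 1.39×10⁻⁴ × 676×10³ m = 93.7 m/s:
V = [−fR + √((fR)² + 4 fR V_g)]/2 = [−93.7 + √(93.7² + 4×93.7×22.1)]/2 = 18.4 m/s
Subgeostrophic (V < V_g = 22.1 m/s), as expected around a low.
Converting: 18.4 m/s × 3.6 = 66.3 km/h

66.3 km/h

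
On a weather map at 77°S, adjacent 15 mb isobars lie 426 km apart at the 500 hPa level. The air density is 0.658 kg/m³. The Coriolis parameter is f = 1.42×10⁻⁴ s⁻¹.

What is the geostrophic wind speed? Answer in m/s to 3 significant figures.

Pressure gradient: |∂P/∂n| = 1500 Pa / 426000 m = 3.52×10⁻³ Pa/m
Geostrophic balance (pressure-gradient force = Coriolis force):
V_g = (1/(fρ)) |∂P/∂n| = 3.52×10⁻³ / (1.42×10⁻⁴ × 0.658) = 37.7 m/s

37.7 m/s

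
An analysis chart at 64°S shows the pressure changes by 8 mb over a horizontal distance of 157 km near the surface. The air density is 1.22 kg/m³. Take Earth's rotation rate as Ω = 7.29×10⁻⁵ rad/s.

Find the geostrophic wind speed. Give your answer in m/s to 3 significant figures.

Coriolis parameter at 64°S:
f = 2Ω sin φ = 2 × 7.29×10⁻⁵ × sin 64° = 1.31×10⁻⁴ s⁻¹
Pressure gradient: |∂P/∂n| = 800 Pa / 157000 m = 5.10×10⁻³ Pa/m
Geostrophic balance (pressure-gradient force = Coriolis force):
V_g = (1/(fρ)) |∂P/∂n| = 5.10×10⁻³ / (1.31×10⁻⁴ × 1.22) = 31.9 m/s

31.9 m/s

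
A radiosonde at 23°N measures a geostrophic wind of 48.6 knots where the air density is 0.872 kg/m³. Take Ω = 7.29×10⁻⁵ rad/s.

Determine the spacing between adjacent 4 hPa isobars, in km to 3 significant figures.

322 km

Coriolis parameter at 23°N:
f = 2Ω sin φ = 2 × 7.29×10⁻⁵ × sin 23° = 5.70×10⁻⁵ s⁻¹
Wind speed in SI: 48.6 knots = 25.0 m/s
Geostrophic balance rearranged: |∂P/∂n| = f ρ V_g
|∂P/∂n| = 5.70×10⁻⁵ × 0.872 × 25.0 = 1.24×10⁻³ Pa/m
Isobar spacing: Δn = ΔP/|∂P/∂n| = 400 Pa / 1.24×10⁻³ Pa/m = 322058 m ≈ 322 km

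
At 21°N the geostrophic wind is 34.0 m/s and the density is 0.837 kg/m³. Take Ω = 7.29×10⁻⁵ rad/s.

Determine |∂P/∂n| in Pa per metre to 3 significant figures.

1.49×10⁻³ Pa/m

Coriolis parameter at 21°N:
f = 2Ω sin φ = 2 × 7.29×10⁻⁵ × sin 21° = 5.23×10⁻⁵ s⁻¹
Geostrophic balance rearranged: |∂P/∂n| = f ρ V_g
|∂P/∂n| = 5.23×10⁻⁵ × 0.837 × 34.0 = 1.49×10⁻³ Pa/m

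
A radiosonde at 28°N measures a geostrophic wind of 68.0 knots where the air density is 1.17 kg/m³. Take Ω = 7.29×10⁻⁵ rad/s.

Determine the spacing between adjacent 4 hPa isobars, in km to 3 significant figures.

143 km

Coriolis parameter at 28°N:
f = 2Ω sin φ = 2 × 7.29×10⁻⁵ × sin 28° = 6.84×10⁻⁵ s⁻¹
Wind speed in SI: 68.0 knots = 35.0 m/s
Geostrophic balance rearranged: |∂P/∂n| = f ρ V_g
|∂P/∂n| = 6.84×10⁻⁵ × 1.17 × 35.0 = 2.80×10⁻³ Pa/m
Isobar spacing: Δn = ΔP/|∂P/∂n| = 400 Pa / 2.80×10⁻³ Pa/m = 142778 m ≈ 143 km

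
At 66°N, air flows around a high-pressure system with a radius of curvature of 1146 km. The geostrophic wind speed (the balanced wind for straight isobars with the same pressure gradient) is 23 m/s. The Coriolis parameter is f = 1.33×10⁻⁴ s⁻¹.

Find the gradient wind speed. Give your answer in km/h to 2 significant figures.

Around a high, pressure-gradient force acts outward with centrifugal, so Coriolis balances both:
fV = (1/ρ)|∂P/∂n| + V²/R  →  V² − fR·V + fR·V_g = 0
With fR = 1.33×10⁻⁴ × 1146×10³ m = 152 m/s:
V = [fR − √((fR)² − 4 fR V_g)]/2 = [152 − √(152² − 4×152×23)]/2 = 28.2 m/s
Supergeostrophic (V > V_g = 23 m/s), as expected around a high.
Converting: 28.2 m/s × 3.6 = 100 km/h

100 km/h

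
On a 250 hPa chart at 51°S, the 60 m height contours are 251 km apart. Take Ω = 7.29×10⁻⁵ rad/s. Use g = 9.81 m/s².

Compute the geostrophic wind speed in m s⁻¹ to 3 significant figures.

20.7 m s⁻¹

Coriolis parameter at 51°S:
f = 2Ω sin φ = 2 × 7.29×10⁻⁵ × sin 51° = 1.13×10⁻⁴ s⁻¹
Height gradient: |∂Z/∂n| = 60 m / 251000 m = 2.39×10⁻⁴
On a pressure surface, geostrophic balance gives V_g = (g/f)|∂Z/∂n|:
V_g = 9.81 × 2.39×10⁻⁴ / 1.13×10⁻⁴ = 20.7 m/s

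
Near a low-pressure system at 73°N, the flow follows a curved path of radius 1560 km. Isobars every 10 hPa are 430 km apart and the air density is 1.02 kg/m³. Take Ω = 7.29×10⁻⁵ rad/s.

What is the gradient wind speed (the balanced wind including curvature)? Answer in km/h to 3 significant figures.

55.0 km/h

Coriolis parameter at 73°N:
f = 2Ω sin φ = 2 × 7.29×10⁻⁵ × sin 73° = 1.39×10⁻⁴ s⁻¹
Pressure gradient: |∂P/∂n| = 1000 Pa / 430000 m = 2.33×10⁻³ Pa/m
Geostrophic speed: V_g = |∂P/∂n|/(fρ) = 2.33×10⁻³/(1.39×10⁻⁴ × 1.02) = 16.4 m/s
Around a low, centrifugal force acts outward with Coriolis, so pressure-gradient force balances both:
(1/ρ)|∂P/∂n| = fV + V²/R  →  V² + fR·V − fR·V_g = 0
With fR = 1.39×10⁻⁴ × 1560×10³ m = 218 m/s:
V = [−fR + √((fR)² + 4 fR V_g)]/2 = [−218 + √(218² + 4×218×16.4)]/2 = 15.3 m/s
Subgeostrophic (V < V_g = 16.4 m/s), as expected around a low.
Converting: 15.3 m/s × 3.6 = 55.0 km/h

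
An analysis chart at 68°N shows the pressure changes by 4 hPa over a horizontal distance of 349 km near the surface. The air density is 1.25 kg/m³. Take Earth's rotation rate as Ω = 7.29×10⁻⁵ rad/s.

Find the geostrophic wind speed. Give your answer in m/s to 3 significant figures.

Coriolis parameter at 68°N:
f = 2Ω sin φ = 2 × 7.29×10⁻⁵ × sin 68° = 1.35×10⁻⁴ s⁻¹
Pressure gradient: |∂P/∂n| = 400 Pa / 349000 m = 1.15×10⁻³ Pa/m
Geostrophic balance (pressure-gradient force = Coriolis force):
V_g = (1/(fρ)) |∂P/∂n| = 1.15×10⁻³ / (1.35×10⁻⁴ × 1.25) = 6.78 m/s

6.78 m/s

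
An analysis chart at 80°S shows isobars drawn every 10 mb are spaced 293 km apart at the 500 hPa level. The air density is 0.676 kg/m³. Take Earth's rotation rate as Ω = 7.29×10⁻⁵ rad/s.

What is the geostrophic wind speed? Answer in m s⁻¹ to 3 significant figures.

35.2 m s⁻¹

Coriolis parameter at 80°S:
f = 2Ω sin φ = 2 × 7.29×10⁻⁵ × sin 80° = 1.44×10⁻⁴ s⁻¹
Pressure gradient: |∂P/∂n| = 1000 Pa / 293000 m = 3.41×10⁻³ Pa/m
Geostrophic balance (pressure-gradient force = Coriolis force):
V_g = (1/(fρ)) |∂P/∂n| = 3.41×10⁻³ / (1.44×10⁻⁴ × 0.676) = 35.2 m/s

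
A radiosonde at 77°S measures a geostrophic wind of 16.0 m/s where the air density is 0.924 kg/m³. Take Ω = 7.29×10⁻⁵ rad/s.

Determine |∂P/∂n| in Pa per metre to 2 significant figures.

Coriolis parameter at 77°S:
f = 2Ω sin φ = 2 × 7.29×10⁻⁵ × sin 77° = 1.42×10⁻⁴ s⁻¹
Geostrophic balance rearranged: |∂P/∂n| = f ρ V_g
|∂P/∂n| = 1.42×10⁻⁴ × 0.924 × 16.0 = 2.10×10⁻³ Pa/m

2.1×10⁻³ Pa/m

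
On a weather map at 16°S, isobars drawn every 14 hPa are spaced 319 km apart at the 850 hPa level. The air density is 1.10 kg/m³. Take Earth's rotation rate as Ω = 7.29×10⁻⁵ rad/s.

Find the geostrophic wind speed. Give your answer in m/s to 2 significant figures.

99 m/s

Coriolis parameter at 16°S:
f = 2Ω sin φ = 2 × 7.29×10⁻⁵ × sin 16° = 4.02×10⁻⁵ s⁻¹
Pressure gradient: |∂P/∂n| = 1400 Pa / 319000 m = 4.39×10⁻³ Pa/m
Geostrophic balance (pressure-gradient force = Coriolis force):
V_g = (1/(fρ)) |∂P/∂n| = 4.39×10⁻³ / (4.02×10⁻⁵ × 1.10) = 99.3 m/s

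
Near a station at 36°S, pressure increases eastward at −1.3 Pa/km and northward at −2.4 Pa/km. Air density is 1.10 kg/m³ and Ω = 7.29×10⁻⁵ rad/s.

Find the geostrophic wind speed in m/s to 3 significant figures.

Coriolis parameter at 36°S:
f = 2Ω sin φ = 2 × 7.29×10⁻⁵ × sin 36° = 8.57×10⁻⁵ s⁻¹
In the Southern Hemisphere f is negative: f = −8.57×10⁻⁵ s⁻¹.
Component geostrophic relations (x east, y north):
u_g = −(1/(fρ)) ∂P/∂y,  v_g = (1/(fρ)) ∂P/∂x
u_g = −(−2.4×10⁻³)/(−8.57×10⁻⁵ × 1.10) = −25.5 m/s;  v_g = (−1.3×10⁻³)/(−8.57×10⁻⁵ × 1.10) = 13.8 m/s
|V_g| = √(u_g² + v_g²) = 29.0 m/s

29.0 m/s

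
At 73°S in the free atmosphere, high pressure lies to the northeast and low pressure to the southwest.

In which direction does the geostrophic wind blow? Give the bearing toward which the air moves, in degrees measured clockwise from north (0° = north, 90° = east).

The pressure-gradient force points toward the southwest (bearing 225°).
Geostrophic balance: in the Southern Hemisphere the Coriolis force deflects motion to the left, so the geostrophic wind blows 90° to the left of the pressure-gradient force (low pressure on the right).
Rotating 225° by 90° counterclockwise gives 135° — the wind blows toward the southeast.

135°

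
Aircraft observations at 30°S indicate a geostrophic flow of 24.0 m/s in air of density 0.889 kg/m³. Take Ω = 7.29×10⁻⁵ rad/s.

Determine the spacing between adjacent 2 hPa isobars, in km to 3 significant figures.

129 km

Coriolis parameter at 30°S:
f = 2Ω sin φ = 2 × 7.29×10⁻⁵ × sin 30° = 7.29×10⁻⁵ s⁻¹
Geostrophic balance rearranged: |∂P/∂n| = f ρ V_g
|∂P/∂n| = 7.29×10⁻⁵ × 0.889 × 24.0 = 1.56×10⁻³ Pa/m
Isobar spacing: Δn = ΔP/|∂P/∂n| = 200 Pa / 1.56×10⁻³ Pa/m = 128585 m ≈ 129 km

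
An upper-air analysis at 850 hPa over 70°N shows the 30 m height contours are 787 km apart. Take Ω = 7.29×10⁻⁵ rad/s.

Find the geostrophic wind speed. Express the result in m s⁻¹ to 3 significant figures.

Coriolis parameter at 70°N:
f = 2Ω sin φ = 2 × 7.29×10⁻⁵ × sin 70° = 1.37×10⁻⁴ s⁻¹
Height gradient: |∂Z/∂n| = 30 m / 787000 m = 3.81×10⁻⁵
On a pressure surface, geostrophic balance gives V_g = (g/f)|∂Z/∂n|:
V_g = 9.81 × 3.81×10⁻⁵ / 1.37×10⁻⁴ = 2.73 m/s

2.73 m s⁻¹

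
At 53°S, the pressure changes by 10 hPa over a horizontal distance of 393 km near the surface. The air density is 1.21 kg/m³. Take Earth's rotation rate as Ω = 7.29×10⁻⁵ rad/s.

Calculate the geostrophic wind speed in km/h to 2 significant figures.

65 km/h

Coriolis parameter at 53°S:
f = 2Ω sin φ = 2 × 7.29×10⁻⁵ × sin 53° = 1.16×10⁻⁴ s⁻¹
Pressure gradient: |∂P/∂n| = 1000 Pa / 393000 m = 2.54×10⁻³ Pa/m
Geostrophic balance (pressure-gradient force = Coriolis force):
V_g = (1/(fρ)) |∂P/∂n| = 2.54×10⁻³ / (1.16×10⁻⁴ × 1.21) = 18.1 m/s
Converting: 18.1 m/s × 3.6 = 65 km/h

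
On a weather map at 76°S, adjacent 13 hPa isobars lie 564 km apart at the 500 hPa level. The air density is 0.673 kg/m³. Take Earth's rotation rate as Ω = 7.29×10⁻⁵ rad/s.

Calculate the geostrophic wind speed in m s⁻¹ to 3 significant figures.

24.2 m s⁻¹

Coriolis parameter at 76°S:
f = 2Ω sin φ = 2 × 7.29×10⁻⁵ × sin 76° = 1.41×10⁻⁴ s⁻¹
Pressure gradient: |∂P/∂n| = 1300 Pa / 564000 m = 2.30×10⁻³ Pa/m
Geostrophic balance (pressure-gradient force = Coriolis force):
V_g = (1/(fρ)) |∂P/∂n| = 2.30×10⁻³ / (1.41×10⁻⁴ × 0.673) = 24.2 m/s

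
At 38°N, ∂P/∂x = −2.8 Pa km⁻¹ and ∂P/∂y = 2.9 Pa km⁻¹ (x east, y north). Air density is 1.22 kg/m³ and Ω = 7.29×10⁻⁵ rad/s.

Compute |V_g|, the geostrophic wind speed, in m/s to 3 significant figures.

Coriolis parameter at 38°N:
f = 2Ω sin φ = 2 × 7.29×10⁻⁵ × sin 38° = 8.98×10⁻⁵ s⁻¹
Component geostrophic relations (x east, y north):
u_g = −(1/(fρ)) ∂P/∂y,  v_g = (1/(fρ)) ∂P/∂x
u_g = −(2.9×10⁻³)/(8.98×10⁻⁵ × 1.22) = −26.5 m/s;  v_g = (−2.8×10⁻³)/(8.98×10⁻⁵ × 1.22) = −25.6 m/s
|V_g| = √(u_g² + v_g²) = 36.8 m/s

36.8 m/s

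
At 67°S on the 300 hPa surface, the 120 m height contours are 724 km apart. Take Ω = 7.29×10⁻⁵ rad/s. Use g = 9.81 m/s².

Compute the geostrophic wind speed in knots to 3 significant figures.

Coriolis parameter at 67°S:
f = 2Ω sin φ = 2 × 7.29×10⁻⁵ × sin 67° = 1.34×10⁻⁴ s⁻¹
Height gradient: |∂Z/∂n| = 120 m / 724000 m = 1.66×10⁻⁴
On a pressure surface, geostrophic balance gives V_g = (g/f)|∂Z/∂n|:
V_g = 9.81 × 1.66×10⁻⁴ / 1.34×10⁻⁴ = 12.1 m/s
Converting: 12.1 m/s × 1.944 = 23.5 knots

23.5 knots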